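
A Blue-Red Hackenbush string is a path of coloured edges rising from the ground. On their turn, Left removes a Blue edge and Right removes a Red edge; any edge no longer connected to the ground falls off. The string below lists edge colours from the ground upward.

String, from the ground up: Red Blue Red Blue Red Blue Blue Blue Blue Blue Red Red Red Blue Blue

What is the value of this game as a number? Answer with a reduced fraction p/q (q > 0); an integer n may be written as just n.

-10297/16384

value(R) = { (no moves) | 0 } gives -1
value(RB) = { -1 | 0 } gives -1/2
value(RBR) = { -1 | -1/2 0 } gives -3/4
value(RBRB) = { -1 -3/4 | -1/2 0 } gives -5/8
value(RBRBR) = { -1 -3/4 | -5/8 -1/2 0 } gives -11/16
value(RBRBRB) = { -1 -3/4 -11/16 | -5/8 -1/2 0 } gives -21/32
value(RBRBRBB) = { -1 -3/4 -11/16 -21/32 | -5/8 -1/2 0 } gives -41/64
value(RBRBRBBB) = { -1 -3/4 -11/16 -21/32 -41/64 | -5/8 -1/2 0 } gives -81/128
value(RBRBRBBBB) = { -1 -3/4 -11/16 -21/32 -41/64 -81/128 | -5/8 -1/2 0 } gives -161/256
value(RBRBRBBBBB) = { -1 -3/4 -11/16 -21/32 -41/64 -81/128 -161/256 | -5/8 -1/2 0 } gives -321/512
value(RBRBRBBBBBR) = { -1 -3/4 -11/16 -21/32 -41/64 -81/128 -161/256 | -321/512 -5/8 -1/2 0 } gives -643/1024
value(RBRBRBBBBBRR) = { -1 -3/4 -11/16 -21/32 -41/64 -81/128 -161/256 | -643/1024 -321/512 -5/8 -1/2 0 } gives -1287/2048
value(RBRBRBBBBBRRR) = { -1 -3/4 -11/16 -21/32 -41/64 -81/128 -161/256 | -1287/2048 -643/1024 -321/512 -5/8 -1/2 0 } gives -2575/4096
value(RBRBRBBBBBRRRB) = { -1 -3/4 -11/16 -21/32 -41/64 -81/128 -161/256 -2575/4096 | -1287/2048 -643/1024 -321/512 -5/8 -1/2 0 } gives -5149/8192
value(RBRBRBBBBBRRRBB) = { -1 -3/4 -11/16 -21/32 -41/64 -81/128 -161/256 -2575/4096 -5149/8192 | -1287/2048 -643/1024 -321/512 -5/8 -1/2 0 } gives -10297/16384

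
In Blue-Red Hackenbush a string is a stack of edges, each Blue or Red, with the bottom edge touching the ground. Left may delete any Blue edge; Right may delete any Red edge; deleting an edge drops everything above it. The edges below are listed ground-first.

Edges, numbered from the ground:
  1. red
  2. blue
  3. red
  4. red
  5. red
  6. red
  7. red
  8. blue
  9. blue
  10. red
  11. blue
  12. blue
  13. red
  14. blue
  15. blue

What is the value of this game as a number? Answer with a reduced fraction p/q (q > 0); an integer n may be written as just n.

-15945/16384

step 1: add red to get r; options L={ ∅ } R={ 0 } ⇒ -1
step 2: add blue to get rb; options L={ -1 } R={ 0 } ⇒ -1/2
step 3: add red to get rbr; options L={ -1 } R={ -1/2 0 } ⇒ -3/4
step 4: add red to get rbrr; options L={ -1 } R={ -3/4 -1/2 0 } ⇒ -7/8
step 5: add red to get rbrrr; options L={ -1 } R={ -7/8 -3/4 -1/2 0 } ⇒ -15/16
step 6: add red to get rbrrrr; options L={ -1 } R={ -15/16 -7/8 -3/4 -1/2 0 } ⇒ -31/32
step 7: add red to get rbrrrrr; options L={ -1 } R={ -31/32 -15/16 -7/8 -3/4 -1/2 0 } ⇒ -63/64
step 8: add blue to get rbrrrrrb; options L={ -1 -63/64 } R={ -31/32 -15/16 -7/8 -3/4 -1/2 0 } ⇒ -125/128
step 9: add blue to get rbrrrrrbb; options L={ -1 -63/64 -125/128 } R={ -31/32 -15/16 -7/8 -3/4 -1/2 0 } ⇒ -249/256
step 10: add red to get rbrrrrrbbr; options L={ -1 -63/64 -125/128 } R={ -249/256 -31/32 -15/16 -7/8 -3/4 -1/2 0 } ⇒ -499/512
step 11: add blue to get rbrrrrrbbrb; options L={ -1 -63/64 -125/128 -499/512 } R={ -249/256 -31/32 -15/16 -7/8 -3/4 -1/2 0 } ⇒ -997/1024
step 12: add blue to get rbrrrrrbbrbb; options L={ -1 -63/64 -125/128 -499/512 -997/1024 } R={ -249/256 -31/32 -15/16 -7/8 -3/4 -1/2 0 } ⇒ -1993/2048
step 13: add red to get rbrrrrrbbrbbr; options L={ -1 -63/64 -125/128 -499/512 -997/1024 } R={ -1993/2048 -249/256 -31/32 -15/16 -7/8 -3/4 -1/2 0 } ⇒ -3987/4096
step 14: add blue to get rbrrrrrbbrbbrb; options L={ -1 -63/64 -125/128 -499/512 -997/1024 -3987/4096 } R={ -1993/2048 -249/256 -31/32 -15/16 -7/8 -3/4 -1/2 0 } ⇒ -7973/8192
step 15: add blue to get rbrrrrrbbrbbrbb; options L={ -1 -63/64 -125/128 -499/512 -997/1024 -3987/4096 -7973/8192 } R={ -1993/2048 -249/256 -31/32 -15/16 -7/8 -3/4 -1/2 0 } ⇒ -15945/16384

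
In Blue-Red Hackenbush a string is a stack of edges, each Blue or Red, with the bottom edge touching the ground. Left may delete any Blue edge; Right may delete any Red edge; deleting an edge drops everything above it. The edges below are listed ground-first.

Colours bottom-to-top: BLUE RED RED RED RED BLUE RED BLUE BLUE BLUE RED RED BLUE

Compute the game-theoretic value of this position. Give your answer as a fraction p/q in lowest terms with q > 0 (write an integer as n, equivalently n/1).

371/4096

Build value(s[:k]) for k = 1..13, string s = BLUE RED RED RED RED BLUE RED BLUE BLUE BLUE RED RED BLUE.
value(B) = { 0 | · } ⇒ 1
value(BR) = { 0 | 1 } ⇒ 1/2
value(BRR) = { 0 | 1/2 1 } ⇒ 1/4
value(BRRR) = { 0 | 1/4 1/2 1 } ⇒ 1/8
value(BRRRR) = { 0 | 1/8 1/4 1/2 1 } ⇒ 1/16
value(BRRRRB) = { 0 1/16 | 1/8 1/4 1/2 1 } ⇒ 3/32
value(BRRRRBR) = { 0 1/16 | 3/32 1/8 1/4 1/2 1 } ⇒ 5/64
value(BRRRRBRB) = { 0 1/16 5/64 | 3/32 1/8 1/4 1/2 1 } ⇒ 11/128
value(BRRRRBRBB) = { 0 1/16 5/64 11/128 | 3/32 1/8 1/4 1/2 1 } ⇒ 23/256
value(BRRRRBRBBB) = { 0 1/16 5/64 11/128 23/256 | 3/32 1/8 1/4 1/2 1 } ⇒ 47/512
value(BRRRRBRBBBR) = { 0 1/16 5/64 11/128 23/256 | 47/512 3/32 1/8 1/4 1/2 1 } ⇒ 93/1024
value(BRRRRBRBBBRR) = { 0 1/16 5/64 11/128 23/256 | 93/1024 47/512 3/32 1/8 1/4 1/2 1 } ⇒ 185/2048
value(BRRRRBRBBBRRB) = { 0 1/16 5/64 11/128 23/256 185/2048 | 93/1024 47/512 3/32 1/8 1/4 1/2 1 } ⇒ 371/4096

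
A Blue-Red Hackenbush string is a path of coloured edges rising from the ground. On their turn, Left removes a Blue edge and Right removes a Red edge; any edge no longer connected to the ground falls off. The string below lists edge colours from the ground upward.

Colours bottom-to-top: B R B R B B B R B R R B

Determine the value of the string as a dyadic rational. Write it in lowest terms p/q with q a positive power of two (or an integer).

1491/2048

v_1 [B]  L=[0]  R=[]  so 1
v_2 [BR]  L=[0]  R=[1]  so 1/2
v_3 [BRB]  L=[0,1/2]  R=[1]  so 3/4
v_4 [BRBR]  L=[0,1/2]  R=[3/4,1]  so 5/8
v_5 [BRBRB]  L=[0,1/2,5/8]  R=[3/4,1]  so 11/16
v_6 [BRBRBB]  L=[0,1/2,5/8,11/16]  R=[3/4,1]  so 23/32
v_7 [BRBRBBB]  L=[0,1/2,5/8,11/16,23/32]  R=[3/4,1]  so 47/64
v_8 [BRBRBBBR]  L=[0,1/2,5/8,11/16,23/32]  R=[47/64,3/4,1]  so 93/128
v_9 [BRBRBBBRB]  L=[0,1/2,5/8,11/16,23/32,93/128]  R=[47/64,3/4,1]  so 187/256
v_10 [BRBRBBBRBR]  L=[0,1/2,5/8,11/16,23/32,93/128]  R=[187/256,47/64,3/4,1]  so 373/512
v_11 [BRBRBBBRBRR]  L=[0,1/2,5/8,11/16,23/32,93/128]  R=[373/512,187/256,47/64,3/4,1]  so 745/1024
v_12 [BRBRBBBRBRRB]  L=[0,1/2,5/8,11/16,23/32,93/128,745/1024]  R=[373/512,187/256,47/64,3/4,1]  so 1491/2048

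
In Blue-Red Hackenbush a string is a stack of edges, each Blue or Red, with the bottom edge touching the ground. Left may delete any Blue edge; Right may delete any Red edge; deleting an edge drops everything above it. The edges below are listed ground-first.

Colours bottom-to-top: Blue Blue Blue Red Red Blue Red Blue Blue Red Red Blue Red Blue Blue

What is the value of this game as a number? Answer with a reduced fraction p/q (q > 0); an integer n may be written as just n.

B: Left { 0 }, Right {  } = simplest 1
BB: Left { 0 1 }, Right {  } = simplest 2
BBB: Left { 0 1 2 }, Right {  } = simplest 3
BBBR: Left { 0 1 2 }, Right { 3 } = simplest 5/2
BBBRR: Left { 0 1 2 }, Right { 5/2 3 } = simplest 9/4
BBBRRB: Left { 0 1 2 9/4 }, Right { 5/2 3 } = simplest 19/8
BBBRRBR: Left { 0 1 2 9/4 }, Right { 19/8 5/2 3 } = simplest 37/16
BBBRRBRB: Left { 0 1 2 9/4 37/16 }, Right { 19/8 5/2 3 } = simplest 75/32
BBBRRBRBB: Left { 0 1 2 9/4 37/16 75/32 }, Right { 19/8 5/2 3 } = simplest 151/64
BBBRRBRBBR: Left { 0 1 2 9/4 37/16 75/32 }, Right { 151/64 19/8 5/2 3 } = simplest 301/128
BBBRRBRBBRR: Left { 0 1 2 9/4 37/16 75/32 }, Right { 301/128 151/64 19/8 5/2 3 } = simplest 601/256
BBBRRBRBBRRB: Left { 0 1 2 9/4 37/16 75/32 601/256 }, Right { 301/128 151/64 19/8 5/2 3 } = simplest 1203/512
BBBRRBRBBRRBR: Left { 0 1 2 9/4 37/16 75/32 601/256 }, Right { 1203/512 301/128 151/64 19/8 5/2 3 } = simplest 2405/1024
BBBRRBRBBRRBRB: Left { 0 1 2 9/4 37/16 75/32 601/256 2405/1024 }, Right { 1203/512 301/128 151/64 19/8 5/2 3 } = simplest 4811/2048
BBBRRBRBBRRBRBB: Left { 0 1 2 9/4 37/16 75/32 601/256 2405/1024 4811/2048 }, Right { 1203/512 301/128 151/64 19/8 5/2 3 } = simplest 9623/4096

9623/4096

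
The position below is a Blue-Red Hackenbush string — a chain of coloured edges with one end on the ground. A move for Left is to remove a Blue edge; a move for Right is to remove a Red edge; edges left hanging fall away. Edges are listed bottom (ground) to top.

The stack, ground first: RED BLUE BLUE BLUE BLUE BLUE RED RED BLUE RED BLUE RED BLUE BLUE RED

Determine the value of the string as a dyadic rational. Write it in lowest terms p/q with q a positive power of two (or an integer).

-851/16384

g_1 [R]  L=[none]  R=[0]  = -1
g_2 [RB]  L=[-1]  R=[0]  = -1/2
g_3 [RBB]  L=[-1 -1/2]  R=[0]  = -1/4
g_4 [RBBB]  L=[-1 -1/2 -1/4]  R=[0]  = -1/8
g_5 [RBBBB]  L=[-1 -1/2 -1/4 -1/8]  R=[0]  = -1/16
g_6 [RBBBBB]  L=[-1 -1/2 -1/4 -1/8 -1/16]  R=[0]  = -1/32
g_7 [RBBBBBR]  L=[-1 -1/2 -1/4 -1/8 -1/16]  R=[-1/32 0]  = -3/64
g_8 [RBBBBBRR]  L=[-1 -1/2 -1/4 -1/8 -1/16]  R=[-3/64 -1/32 0]  = -7/128
g_9 [RBBBBBRRB]  L=[-1 -1/2 -1/4 -1/8 -1/16 -7/128]  R=[-3/64 -1/32 0]  = -13/256
g_10 [RBBBBBRRBR]  L=[-1 -1/2 -1/4 -1/8 -1/16 -7/128]  R=[-13/256 -3/64 -1/32 0]  = -27/512
g_11 [RBBBBBRRBRB]  L=[-1 -1/2 -1/4 -1/8 -1/16 -7/128 -27/512]  R=[-13/256 -3/64 -1/32 0]  = -53/1024
g_12 [RBBBBBRRBRBR]  L=[-1 -1/2 -1/4 -1/8 -1/16 -7/128 -27/512]  R=[-53/1024 -13/256 -3/64 -1/32 0]  = -107/2048
g_13 [RBBBBBRRBRBRB]  L=[-1 -1/2 -1/4 -1/8 -1/16 -7/128 -27/512 -107/2048]  R=[-53/1024 -13/256 -3/64 -1/32 0]  = -213/4096
g_14 [RBBBBBRRBRBRBB]  L=[-1 -1/2 -1/4 -1/8 -1/16 -7/128 -27/512 -107/2048 -213/4096]  R=[-53/1024 -13/256 -3/64 -1/32 0]  = -425/8192
g_15 [RBBBBBRRBRBRBBR]  L=[-1 -1/2 -1/4 -1/8 -1/16 -7/128 -27/512 -107/2048 -213/4096]  R=[-425/8192 -53/1024 -13/256 -3/64 -1/32 0]  = -851/16384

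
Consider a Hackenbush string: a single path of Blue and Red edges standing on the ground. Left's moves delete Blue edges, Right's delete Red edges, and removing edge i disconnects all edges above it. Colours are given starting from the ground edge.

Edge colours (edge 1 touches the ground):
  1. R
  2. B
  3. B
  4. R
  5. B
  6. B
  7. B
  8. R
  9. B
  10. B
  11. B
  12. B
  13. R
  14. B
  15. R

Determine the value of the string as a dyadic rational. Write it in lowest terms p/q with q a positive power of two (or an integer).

-4363/16384

v_1 [R]  L=[·]  R=[0]  ⇒ -1
v_2 [RB]  L=[-1]  R=[0]  ⇒ -1/2
v_3 [RBB]  L=[-1; -1/2]  R=[0]  ⇒ -1/4
v_4 [RBBR]  L=[-1; -1/2]  R=[-1/4; 0]  ⇒ -3/8
v_5 [RBBRB]  L=[-1; -1/2; -3/8]  R=[-1/4; 0]  ⇒ -5/16
v_6 [RBBRBB]  L=[-1; -1/2; -3/8; -5/16]  R=[-1/4; 0]  ⇒ -9/32
v_7 [RBBRBBB]  L=[-1; -1/2; -3/8; -5/16; -9/32]  R=[-1/4; 0]  ⇒ -17/64
v_8 [RBBRBBBR]  L=[-1; -1/2; -3/8; -5/16; -9/32]  R=[-17/64; -1/4; 0]  ⇒ -35/128
v_9 [RBBRBBBRB]  L=[-1; -1/2; -3/8; -5/16; -9/32; -35/128]  R=[-17/64; -1/4; 0]  ⇒ -69/256
v_10 [RBBRBBBRBB]  L=[-1; -1/2; -3/8; -5/16; -9/32; -35/128; -69/256]  R=[-17/64; -1/4; 0]  ⇒ -137/512
v_11 [RBBRBBBRBBB]  L=[-1; -1/2; -3/8; -5/16; -9/32; -35/128; -69/256; -137/512]  R=[-17/64; -1/4; 0]  ⇒ -273/1024
v_12 [RBBRBBBRBBBB]  L=[-1; -1/2; -3/8; -5/16; -9/32; -35/128; -69/256; -137/512; -273/1024]  R=[-17/64; -1/4; 0]  ⇒ -545/2048
v_13 [RBBRBBBRBBBBR]  L=[-1; -1/2; -3/8; -5/16; -9/32; -35/128; -69/256; -137/512; -273/1024]  R=[-545/2048; -17/64; -1/4; 0]  ⇒ -1091/4096
v_14 [RBBRBBBRBBBBRB]  L=[-1; -1/2; -3/8; -5/16; -9/32; -35/128; -69/256; -137/512; -273/1024; -1091/4096]  R=[-545/2048; -17/64; -1/4; 0]  ⇒ -2181/8192
v_15 [RBBRBBBRBBBBRBR]  L=[-1; -1/2; -3/8; -5/16; -9/32; -35/128; -69/256; -137/512; -273/1024; -1091/4096]  R=[-2181/8192; -545/2048; -17/64; -1/4; 0]  ⇒ -4363/16384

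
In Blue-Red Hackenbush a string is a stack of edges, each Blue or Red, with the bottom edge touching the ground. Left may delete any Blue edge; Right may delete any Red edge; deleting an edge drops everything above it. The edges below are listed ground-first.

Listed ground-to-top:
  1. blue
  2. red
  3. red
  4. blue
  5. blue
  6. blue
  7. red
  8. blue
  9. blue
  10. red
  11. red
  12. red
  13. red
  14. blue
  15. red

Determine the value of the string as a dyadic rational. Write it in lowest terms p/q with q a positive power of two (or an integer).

7557/16384

Recurse on prefixes of the 15-edge string blue red red blue blue blue red blue blue red red red red blue red:
step 1: add blue to get b; options L={ 0 } R={  } -> 1
step 2: add red to get br; options L={ 0 } R={ 1 } -> 1/2
step 3: add red to get brr; options L={ 0 } R={ 1/2,1 } -> 1/4
step 4: add blue to get brrb; options L={ 0,1/4 } R={ 1/2,1 } -> 3/8
step 5: add blue to get brrbb; options L={ 0,1/4,3/8 } R={ 1/2,1 } -> 7/16
step 6: add blue to get brrbbb; options L={ 0,1/4,3/8,7/16 } R={ 1/2,1 } -> 15/32
step 7: add red to get brrbbbr; options L={ 0,1/4,3/8,7/16 } R={ 15/32,1/2,1 } -> 29/64
step 8: add blue to get brrbbbrb; options L={ 0,1/4,3/8,7/16,29/64 } R={ 15/32,1/2,1 } -> 59/128
step 9: add blue to get brrbbbrbb; options L={ 0,1/4,3/8,7/16,29/64,59/128 } R={ 15/32,1/2,1 } -> 119/256
step 10: add red to get brrbbbrbbr; options L={ 0,1/4,3/8,7/16,29/64,59/128 } R={ 119/256,15/32,1/2,1 } -> 237/512
step 11: add red to get brrbbbrbbrr; options L={ 0,1/4,3/8,7/16,29/64,59/128 } R={ 237/512,119/256,15/32,1/2,1 } -> 473/1024
step 12: add red to get brrbbbrbbrrr; options L={ 0,1/4,3/8,7/16,29/64,59/128 } R={ 473/1024,237/512,119/256,15/32,1/2,1 } -> 945/2048
step 13: add red to get brrbbbrbbrrrr; options L={ 0,1/4,3/8,7/16,29/64,59/128 } R={ 945/2048,473/1024,237/512,119/256,15/32,1/2,1 } -> 1889/4096
step 14: add blue to get brrbbbrbbrrrrb; options L={ 0,1/4,3/8,7/16,29/64,59/128,1889/4096 } R={ 945/2048,473/1024,237/512,119/256,15/32,1/2,1 } -> 3779/8192
step 15: add red to get brrbbbrbbrrrrbr; options L={ 0,1/4,3/8,7/16,29/64,59/128,1889/4096 } R={ 3779/8192,945/2048,473/1024,237/512,119/256,15/32,1/2,1 } -> 7557/16384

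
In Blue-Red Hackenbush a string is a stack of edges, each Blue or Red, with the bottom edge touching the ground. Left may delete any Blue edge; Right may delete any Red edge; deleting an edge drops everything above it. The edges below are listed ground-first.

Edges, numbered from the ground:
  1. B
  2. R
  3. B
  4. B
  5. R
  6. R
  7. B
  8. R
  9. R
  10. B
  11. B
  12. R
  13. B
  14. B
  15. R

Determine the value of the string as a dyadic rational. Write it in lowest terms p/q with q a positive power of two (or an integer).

12909/16384

Recurse on prefixes of the 15-edge string B R B B R R B R R B B R B B R:
B: Left { 0 }, Right {  } gives simplest 1
BR: Left { 0 }, Right { 1 } gives simplest 1/2
BRB: Left { 0, 1/2 }, Right { 1 } gives simplest 3/4
BRBB: Left { 0, 1/2, 3/4 }, Right { 1 } gives simplest 7/8
BRBBR: Left { 0, 1/2, 3/4 }, Right { 7/8, 1 } gives simplest 13/16
BRBBRR: Left { 0, 1/2, 3/4 }, Right { 13/16, 7/8, 1 } gives simplest 25/32
BRBBRRB: Left { 0, 1/2, 3/4, 25/32 }, Right { 13/16, 7/8, 1 } gives simplest 51/64
BRBBRRBR: Left { 0, 1/2, 3/4, 25/32 }, Right { 51/64, 13/16, 7/8, 1 } gives simplest 101/128
BRBBRRBRR: Left { 0, 1/2, 3/4, 25/32 }, Right { 101/128, 51/64, 13/16, 7/8, 1 } gives simplest 201/256
BRBBRRBRRB: Left { 0, 1/2, 3/4, 25/32, 201/256 }, Right { 101/128, 51/64, 13/16, 7/8, 1 } gives simplest 403/512
BRBBRRBRRBB: Left { 0, 1/2, 3/4, 25/32, 201/256, 403/512 }, Right { 101/128, 51/64, 13/16, 7/8, 1 } gives simplest 807/1024
BRBBRRBRRBBR: Left { 0, 1/2, 3/4, 25/32, 201/256, 403/512 }, Right { 807/1024, 101/128, 51/64, 13/16, 7/8, 1 } gives simplest 1613/2048
BRBBRRBRRBBRB: Left { 0, 1/2, 3/4, 25/32, 201/256, 403/512, 1613/2048 }, Right { 807/1024, 101/128, 51/64, 13/16, 7/8, 1 } gives simplest 3227/4096
BRBBRRBRRBBRBB: Left { 0, 1/2, 3/4, 25/32, 201/256, 403/512, 1613/2048, 3227/4096 }, Right { 807/1024, 101/128, 51/64, 13/16, 7/8, 1 } gives simplest 6455/8192
BRBBRRBRRBBRBBR: Left { 0, 1/2, 3/4, 25/32, 201/256, 403/512, 1613/2048, 3227/4096 }, Right { 6455/8192, 807/1024, 101/128, 51/64, 13/16, 7/8, 1 } gives simplest 12909/16384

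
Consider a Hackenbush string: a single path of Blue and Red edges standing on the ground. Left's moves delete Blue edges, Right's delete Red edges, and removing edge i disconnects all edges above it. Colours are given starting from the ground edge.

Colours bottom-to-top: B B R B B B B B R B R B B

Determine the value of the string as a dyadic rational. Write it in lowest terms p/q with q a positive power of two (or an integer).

4055/2048

Prefix values for B B R B B B B B R B R B B via {L|R} + simplicity:
edge 1 of 13 (B): { 0 |  } ⇒ 1
edge 2 of 13 (B): { 0, 1 |  } ⇒ 2
edge 3 of 13 (R): { 0, 1 | 2 } ⇒ 3/2
edge 4 of 13 (B): { 0, 1, 3/2 | 2 } ⇒ 7/4
edge 5 of 13 (B): { 0, 1, 3/2, 7/4 | 2 } ⇒ 15/8
edge 6 of 13 (B): { 0, 1, 3/2, 7/4, 15/8 | 2 } ⇒ 31/16
edge 7 of 13 (B): { 0, 1, 3/2, 7/4, 15/8, 31/16 | 2 } ⇒ 63/32
edge 8 of 13 (B): { 0, 1, 3/2, 7/4, 15/8, 31/16, 63/32 | 2 } ⇒ 127/64
edge 9 of 13 (R): { 0, 1, 3/2, 7/4, 15/8, 31/16, 63/32 | 127/64, 2 } ⇒ 253/128
edge 10 of 13 (B): { 0, 1, 3/2, 7/4, 15/8, 31/16, 63/32, 253/128 | 127/64, 2 } ⇒ 507/256
edge 11 of 13 (R): { 0, 1, 3/2, 7/4, 15/8, 31/16, 63/32, 253/128 | 507/256, 127/64, 2 } ⇒ 1013/512
edge 12 of 13 (B): { 0, 1, 3/2, 7/4, 15/8, 31/16, 63/32, 253/128, 1013/512 | 507/256, 127/64, 2 } ⇒ 2027/1024
edge 13 of 13 (B): { 0, 1, 3/2, 7/4, 15/8, 31/16, 63/32, 253/128, 1013/512, 2027/1024 | 507/256, 127/64, 2 } ⇒ 4055/2048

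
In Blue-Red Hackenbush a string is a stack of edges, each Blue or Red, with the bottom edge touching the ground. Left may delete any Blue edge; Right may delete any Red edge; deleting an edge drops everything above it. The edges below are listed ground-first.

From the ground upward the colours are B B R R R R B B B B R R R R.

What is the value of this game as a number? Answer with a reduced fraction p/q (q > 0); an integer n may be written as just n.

Prefix values for B B R R R R B B B B R R R R via {L|R} + simplicity:
step 1: add B to get B; options L={ 0 } R={ none } -> 1
step 2: add B to get BB; options L={ 0 1 } R={ none } -> 2
step 3: add R to get BBR; options L={ 0 1 } R={ 2 } -> 3/2
step 4: add R to get BBRR; options L={ 0 1 } R={ 3/2 2 } -> 5/4
step 5: add R to get BBRRR; options L={ 0 1 } R={ 5/4 3/2 2 } -> 9/8
step 6: add R to get BBRRRR; options L={ 0 1 } R={ 9/8 5/4 3/2 2 } -> 17/16
step 7: add B to get BBRRRRB; options L={ 0 1 17/16 } R={ 9/8 5/4 3/2 2 } -> 35/32
step 8: add B to get BBRRRRBB; options L={ 0 1 17/16 35/32 } R={ 9/8 5/4 3/2 2 } -> 71/64
step 9: add B to get BBRRRRBBB; options L={ 0 1 17/16 35/32 71/64 } R={ 9/8 5/4 3/2 2 } -> 143/128
step 10: add B to get BBRRRRBBBB; options L={ 0 1 17/16 35/32 71/64 143/128 } R={ 9/8 5/4 3/2 2 } -> 287/256
step 11: add R to get BBRRRRBBBBR; options L={ 0 1 17/16 35/32 71/64 143/128 } R={ 287/256 9/8 5/4 3/2 2 } -> 573/512
step 12: add R to get BBRRRRBBBBRR; options L={ 0 1 17/16 35/32 71/64 143/128 } R={ 573/512 287/256 9/8 5/4 3/2 2 } -> 1145/1024
step 13: add R to get BBRRRRBBBBRRR; options L={ 0 1 17/16 35/32 71/64 143/128 } R={ 1145/1024 573/512 287/256 9/8 5/4 3/2 2 } -> 2289/2048
step 14: add R to get BBRRRRBBBBRRRR; options L={ 0 1 17/16 35/32 71/64 143/128 } R={ 2289/2048 1145/1024 573/512 287/256 9/8 5/4 3/2 2 } -> 4577/4096

4577/4096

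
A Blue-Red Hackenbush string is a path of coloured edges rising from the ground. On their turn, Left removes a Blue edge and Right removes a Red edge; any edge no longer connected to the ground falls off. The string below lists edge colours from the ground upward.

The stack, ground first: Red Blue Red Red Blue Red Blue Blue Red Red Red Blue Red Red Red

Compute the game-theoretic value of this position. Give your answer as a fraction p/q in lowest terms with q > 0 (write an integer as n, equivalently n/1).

-13551/16384

edge 1 of 15 (Red): {  | 0 } gives -1
edge 2 of 15 (Blue): { -1 | 0 } gives -1/2
edge 3 of 15 (Red): { -1 | -1/2; 0 } gives -3/4
edge 4 of 15 (Red): { -1 | -3/4; -1/2; 0 } gives -7/8
edge 5 of 15 (Blue): { -1; -7/8 | -3/4; -1/2; 0 } gives -13/16
edge 6 of 15 (Red): { -1; -7/8 | -13/16; -3/4; -1/2; 0 } gives -27/32
edge 7 of 15 (Blue): { -1; -7/8; -27/32 | -13/16; -3/4; -1/2; 0 } gives -53/64
edge 8 of 15 (Blue): { -1; -7/8; -27/32; -53/64 | -13/16; -3/4; -1/2; 0 } gives -105/128
edge 9 of 15 (Red): { -1; -7/8; -27/32; -53/64 | -105/128; -13/16; -3/4; -1/2; 0 } gives -211/256
edge 10 of 15 (Red): { -1; -7/8; -27/32; -53/64 | -211/256; -105/128; -13/16; -3/4; -1/2; 0 } gives -423/512
edge 11 of 15 (Red): { -1; -7/8; -27/32; -53/64 | -423/512; -211/256; -105/128; -13/16; -3/4; -1/2; 0 } gives -847/1024
edge 12 of 15 (Blue): { -1; -7/8; -27/32; -53/64; -847/1024 | -423/512; -211/256; -105/128; -13/16; -3/4; -1/2; 0 } gives -1693/2048
edge 13 of 15 (Red): { -1; -7/8; -27/32; -53/64; -847/1024 | -1693/2048; -423/512; -211/256; -105/128; -13/16; -3/4; -1/2; 0 } gives -3387/4096
edge 14 of 15 (Red): { -1; -7/8; -27/32; -53/64; -847/1024 | -3387/4096; -1693/2048; -423/512; -211/256; -105/128; -13/16; -3/4; -1/2; 0 } gives -6775/8192
edge 15 of 15 (Red): { -1; -7/8; -27/32; -53/64; -847/1024 | -6775/8192; -3387/4096; -1693/2048; -423/512; -211/256; -105/128; -13/16; -3/4; -1/2; 0 } gives -13551/16384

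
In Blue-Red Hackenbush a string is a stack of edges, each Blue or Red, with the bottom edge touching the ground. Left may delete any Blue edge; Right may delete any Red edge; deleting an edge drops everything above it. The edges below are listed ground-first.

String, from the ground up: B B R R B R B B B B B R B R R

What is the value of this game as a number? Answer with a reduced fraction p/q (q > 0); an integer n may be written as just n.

val_1 [B]  L=[0]  R=[—]  — 1
val_2 [BB]  L=[0,1]  R=[—]  — 2
val_3 [BBR]  L=[0,1]  R=[2]  — 3/2
val_4 [BBRR]  L=[0,1]  R=[3/2,2]  — 5/4
val_5 [BBRRB]  L=[0,1,5/4]  R=[3/2,2]  — 11/8
val_6 [BBRRBR]  L=[0,1,5/4]  R=[11/8,3/2,2]  — 21/16
val_7 [BBRRBRB]  L=[0,1,5/4,21/16]  R=[11/8,3/2,2]  — 43/32
val_8 [BBRRBRBB]  L=[0,1,5/4,21/16,43/32]  R=[11/8,3/2,2]  — 87/64
val_9 [BBRRBRBBB]  L=[0,1,5/4,21/16,43/32,87/64]  R=[11/8,3/2,2]  — 175/128
val_10 [BBRRBRBBBB]  L=[0,1,5/4,21/16,43/32,87/64,175/128]  R=[11/8,3/2,2]  — 351/256
val_11 [BBRRBRBBBBB]  L=[0,1,5/4,21/16,43/32,87/64,175/128,351/256]  R=[11/8,3/2,2]  — 703/512
val_12 [BBRRBRBBBBBR]  L=[0,1,5/4,21/16,43/32,87/64,175/128,351/256]  R=[703/512,11/8,3/2,2]  — 1405/1024
val_13 [BBRRBRBBBBBRB]  L=[0,1,5/4,21/16,43/32,87/64,175/128,351/256,1405/1024]  R=[703/512,11/8,3/2,2]  — 2811/2048
val_14 [BBRRBRBBBBBRBR]  L=[0,1,5/4,21/16,43/32,87/64,175/128,351/256,1405/1024]  R=[2811/2048,703/512,11/8,3/2,2]  — 5621/4096
val_15 [BBRRBRBBBBBRBRR]  L=[0,1,5/4,21/16,43/32,87/64,175/128,351/256,1405/1024]  R=[5621/4096,2811/2048,703/512,11/8,3/2,2]  — 11241/8192

11241/8192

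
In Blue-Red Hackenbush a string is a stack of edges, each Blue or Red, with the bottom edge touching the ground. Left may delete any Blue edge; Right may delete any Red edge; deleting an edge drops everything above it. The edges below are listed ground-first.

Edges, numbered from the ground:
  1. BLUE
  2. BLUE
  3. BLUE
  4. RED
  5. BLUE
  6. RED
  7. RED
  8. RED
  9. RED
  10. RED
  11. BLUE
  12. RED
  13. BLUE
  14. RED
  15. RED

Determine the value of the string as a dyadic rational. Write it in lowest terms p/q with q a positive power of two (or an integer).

10281/4096

Recurse on prefixes of the 15-edge string BLUE BLUE BLUE RED BLUE RED RED RED RED RED BLUE RED BLUE RED RED:
edge 1 of 15 (BLUE): { 0 |  } → 1
edge 2 of 15 (BLUE): { 0 1 |  } → 2
edge 3 of 15 (BLUE): { 0 1 2 |  } → 3
edge 4 of 15 (RED): { 0 1 2 | 3 } → 5/2
edge 5 of 15 (BLUE): { 0 1 2 5/2 | 3 } → 11/4
edge 6 of 15 (RED): { 0 1 2 5/2 | 11/4 3 } → 21/8
edge 7 of 15 (RED): { 0 1 2 5/2 | 21/8 11/4 3 } → 41/16
edge 8 of 15 (RED): { 0 1 2 5/2 | 41/16 21/8 11/4 3 } → 81/32
edge 9 of 15 (RED): { 0 1 2 5/2 | 81/32 41/16 21/8 11/4 3 } → 161/64
edge 10 of 15 (RED): { 0 1 2 5/2 | 161/64 81/32 41/16 21/8 11/4 3 } → 321/128
edge 11 of 15 (BLUE): { 0 1 2 5/2 321/128 | 161/64 81/32 41/16 21/8 11/4 3 } → 643/256
edge 12 of 15 (RED): { 0 1 2 5/2 321/128 | 643/256 161/64 81/32 41/16 21/8 11/4 3 } → 1285/512
edge 13 of 15 (BLUE): { 0 1 2 5/2 321/128 1285/512 | 643/256 161/64 81/32 41/16 21/8 11/4 3 } → 2571/1024
edge 14 of 15 (RED): { 0 1 2 5/2 321/128 1285/512 | 2571/1024 643/256 161/64 81/32 41/16 21/8 11/4 3 } → 5141/2048
edge 15 of 15 (RED): { 0 1 2 5/2 321/128 1285/512 | 5141/2048 2571/1024 643/256 161/64 81/32 41/16 21/8 11/4 3 } → 10281/4096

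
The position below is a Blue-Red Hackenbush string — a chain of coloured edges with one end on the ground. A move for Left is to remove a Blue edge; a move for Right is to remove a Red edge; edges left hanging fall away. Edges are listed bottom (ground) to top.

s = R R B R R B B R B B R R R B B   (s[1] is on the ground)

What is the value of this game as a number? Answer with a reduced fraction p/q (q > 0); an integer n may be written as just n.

edge 1 of 15 (R): { none | 0 } gives -1
edge 2 of 15 (R): { none | -1,0 } gives -2
edge 3 of 15 (B): { -2 | -1,0 } gives -3/2
edge 4 of 15 (R): { -2 | -3/2,-1,0 } gives -7/4
edge 5 of 15 (R): { -2 | -7/4,-3/2,-1,0 } gives -15/8
edge 6 of 15 (B): { -2,-15/8 | -7/4,-3/2,-1,0 } gives -29/16
edge 7 of 15 (B): { -2,-15/8,-29/16 | -7/4,-3/2,-1,0 } gives -57/32
edge 8 of 15 (R): { -2,-15/8,-29/16 | -57/32,-7/4,-3/2,-1,0 } gives -115/64
edge 9 of 15 (B): { -2,-15/8,-29/16,-115/64 | -57/32,-7/4,-3/2,-1,0 } gives -229/128
edge 10 of 15 (B): { -2,-15/8,-29/16,-115/64,-229/128 | -57/32,-7/4,-3/2,-1,0 } gives -457/256
edge 11 of 15 (R): { -2,-15/8,-29/16,-115/64,-229/128 | -457/256,-57/32,-7/4,-3/2,-1,0 } gives -915/512
edge 12 of 15 (R): { -2,-15/8,-29/16,-115/64,-229/128 | -915/512,-457/256,-57/32,-7/4,-3/2,-1,0 } gives -1831/1024
edge 13 of 15 (R): { -2,-15/8,-29/16,-115/64,-229/128 | -1831/1024,-915/512,-457/256,-57/32,-7/4,-3/2,-1,0 } gives -3663/2048
edge 14 of 15 (B): { -2,-15/8,-29/16,-115/64,-229/128,-3663/2048 | -1831/1024,-915/512,-457/256,-57/32,-7/4,-3/2,-1,0 } gives -7325/4096
edge 15 of 15 (B): { -2,-15/8,-29/16,-115/64,-229/128,-3663/2048,-7325/4096 | -1831/1024,-915/512,-457/256,-57/32,-7/4,-3/2,-1,0 } gives -14649/8192

-14649/8192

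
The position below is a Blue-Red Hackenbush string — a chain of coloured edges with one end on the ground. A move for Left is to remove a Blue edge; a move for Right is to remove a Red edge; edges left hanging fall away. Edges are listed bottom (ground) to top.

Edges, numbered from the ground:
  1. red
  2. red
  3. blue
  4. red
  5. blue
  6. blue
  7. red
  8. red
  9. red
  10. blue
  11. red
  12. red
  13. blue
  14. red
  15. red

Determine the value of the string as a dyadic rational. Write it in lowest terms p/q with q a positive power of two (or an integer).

-13239/8192

edge 1 of 15 (red): { · | 0 } so -1
edge 2 of 15 (red): { · | -1,0 } so -2
edge 3 of 15 (blue): { -2 | -1,0 } so -3/2
edge 4 of 15 (red): { -2 | -3/2,-1,0 } so -7/4
edge 5 of 15 (blue): { -2,-7/4 | -3/2,-1,0 } so -13/8
edge 6 of 15 (blue): { -2,-7/4,-13/8 | -3/2,-1,0 } so -25/16
edge 7 of 15 (red): { -2,-7/4,-13/8 | -25/16,-3/2,-1,0 } so -51/32
edge 8 of 15 (red): { -2,-7/4,-13/8 | -51/32,-25/16,-3/2,-1,0 } so -103/64
edge 9 of 15 (red): { -2,-7/4,-13/8 | -103/64,-51/32,-25/16,-3/2,-1,0 } so -207/128
edge 10 of 15 (blue): { -2,-7/4,-13/8,-207/128 | -103/64,-51/32,-25/16,-3/2,-1,0 } so -413/256
edge 11 of 15 (red): { -2,-7/4,-13/8,-207/128 | -413/256,-103/64,-51/32,-25/16,-3/2,-1,0 } so -827/512
edge 12 of 15 (red): { -2,-7/4,-13/8,-207/128 | -827/512,-413/256,-103/64,-51/32,-25/16,-3/2,-1,0 } so -1655/1024
edge 13 of 15 (blue): { -2,-7/4,-13/8,-207/128,-1655/1024 | -827/512,-413/256,-103/64,-51/32,-25/16,-3/2,-1,0 } so -3309/2048
edge 14 of 15 (red): { -2,-7/4,-13/8,-207/128,-1655/1024 | -3309/2048,-827/512,-413/256,-103/64,-51/32,-25/16,-3/2,-1,0 } so -6619/4096
edge 15 of 15 (red): { -2,-7/4,-13/8,-207/128,-1655/1024 | -6619/4096,-3309/2048,-827/512,-413/256,-103/64,-51/32,-25/16,-3/2,-1,0 } so -13239/8192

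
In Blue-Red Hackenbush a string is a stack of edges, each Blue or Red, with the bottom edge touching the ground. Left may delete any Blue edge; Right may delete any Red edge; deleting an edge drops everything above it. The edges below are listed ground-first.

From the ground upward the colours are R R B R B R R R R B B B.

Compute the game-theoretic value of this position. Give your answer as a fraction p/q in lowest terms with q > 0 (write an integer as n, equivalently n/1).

R: Left { · }, Right { 0 } gives simplest -1
RR: Left { · }, Right { -1,0 } gives simplest -2
RRB: Left { -2 }, Right { -1,0 } gives simplest -3/2
RRBR: Left { -2 }, Right { -3/2,-1,0 } gives simplest -7/4
RRBRB: Left { -2,-7/4 }, Right { -3/2,-1,0 } gives simplest -13/8
RRBRBR: Left { -2,-7/4 }, Right { -13/8,-3/2,-1,0 } gives simplest -27/16
RRBRBRR: Left { -2,-7/4 }, Right { -27/16,-13/8,-3/2,-1,0 } gives simplest -55/32
RRBRBRRR: Left { -2,-7/4 }, Right { -55/32,-27/16,-13/8,-3/2,-1,0 } gives simplest -111/64
RRBRBRRRR: Left { -2,-7/4 }, Right { -111/64,-55/32,-27/16,-13/8,-3/2,-1,0 } gives simplest -223/128
RRBRBRRRRB: Left { -2,-7/4,-223/128 }, Right { -111/64,-55/32,-27/16,-13/8,-3/2,-1,0 } gives simplest -445/256
RRBRBRRRRBB: Left { -2,-7/4,-223/128,-445/256 }, Right { -111/64,-55/32,-27/16,-13/8,-3/2,-1,0 } gives simplest -889/512
RRBRBRRRRBBB: Left { -2,-7/4,-223/128,-445/256,-889/512 }, Right { -111/64,-55/32,-27/16,-13/8,-3/2,-1,0 } gives simplest -1777/1024

-1777/1024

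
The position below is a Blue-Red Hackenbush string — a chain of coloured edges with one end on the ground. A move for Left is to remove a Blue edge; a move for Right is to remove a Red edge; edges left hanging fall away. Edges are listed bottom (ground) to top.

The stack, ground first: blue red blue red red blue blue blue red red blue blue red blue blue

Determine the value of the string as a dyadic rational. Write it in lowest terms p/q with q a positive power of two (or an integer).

Prefix values for blue red blue red red blue blue blue red red blue blue red blue blue via {L|R} + simplicity:
step 1: add blue to get b; options L={ 0 } R={ — } → 1
step 2: add red to get br; options L={ 0 } R={ 1 } → 1/2
step 3: add blue to get brb; options L={ 0; 1/2 } R={ 1 } → 3/4
step 4: add red to get brbr; options L={ 0; 1/2 } R={ 3/4; 1 } → 5/8
step 5: add red to get brbrr; options L={ 0; 1/2 } R={ 5/8; 3/4; 1 } → 9/16
step 6: add blue to get brbrrb; options L={ 0; 1/2; 9/16 } R={ 5/8; 3/4; 1 } → 19/32
step 7: add blue to get brbrrbb; options L={ 0; 1/2; 9/16; 19/32 } R={ 5/8; 3/4; 1 } → 39/64
step 8: add blue to get brbrrbbb; options L={ 0; 1/2; 9/16; 19/32; 39/64 } R={ 5/8; 3/4; 1 } → 79/128
step 9: add red to get brbrrbbbr; options L={ 0; 1/2; 9/16; 19/32; 39/64 } R={ 79/128; 5/8; 3/4; 1 } → 157/256
step 10: add red to get brbrrbbbrr; options L={ 0; 1/2; 9/16; 19/32; 39/64 } R={ 157/256; 79/128; 5/8; 3/4; 1 } → 313/512
step 11: add blue to get brbrrbbbrrb; options L={ 0; 1/2; 9/16; 19/32; 39/64; 313/512 } R={ 157/256; 79/128; 5/8; 3/4; 1 } → 627/1024
step 12: add blue to get brbrrbbbrrbb; options L={ 0; 1/2; 9/16; 19/32; 39/64; 313/512; 627/1024 } R={ 157/256; 79/128; 5/8; 3/4; 1 } → 1255/2048
step 13: add red to get brbrrbbbrrbbr; options L={ 0; 1/2; 9/16; 19/32; 39/64; 313/512; 627/1024 } R={ 1255/2048; 157/256; 79/128; 5/8; 3/4; 1 } → 2509/4096
step 14: add blue to get brbrrbbbrrbbrb; options L={ 0; 1/2; 9/16; 19/32; 39/64; 313/512; 627/1024; 2509/4096 } R={ 1255/2048; 157/256; 79/128; 5/8; 3/4; 1 } → 5019/8192
step 15: add blue to get brbrrbbbrrbbrbb; options L={ 0; 1/2; 9/16; 19/32; 39/64; 313/512; 627/1024; 2509/4096; 5019/8192 } R={ 1255/2048; 157/256; 79/128; 5/8; 3/4; 1 } → 10039/16384

10039/16384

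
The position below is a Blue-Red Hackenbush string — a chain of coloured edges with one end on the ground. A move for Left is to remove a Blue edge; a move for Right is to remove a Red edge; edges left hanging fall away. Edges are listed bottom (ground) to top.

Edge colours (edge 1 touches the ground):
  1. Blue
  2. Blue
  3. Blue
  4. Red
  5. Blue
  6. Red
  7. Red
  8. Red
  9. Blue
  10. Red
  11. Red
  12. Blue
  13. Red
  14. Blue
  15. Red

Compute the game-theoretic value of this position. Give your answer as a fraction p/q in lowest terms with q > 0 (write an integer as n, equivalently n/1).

Build val(s[:k]) for k = 1..15, string s = Blue Blue Blue Red Blue Red Red Red Blue Red Red Blue Red Blue Red.
1 of 15 · B · max L 0 · min R +∞ — 1
2 of 15 · BB · max L 1 · min R +∞ — 2
3 of 15 · BBB · max L 2 · min R +∞ — 3
4 of 15 · BBBR · max L 2 · min R 3 — 5/2
5 of 15 · BBBRB · max L 5/2 · min R 3 — 11/4
6 of 15 · BBBRBR · max L 5/2 · min R 11/4 — 21/8
7 of 15 · BBBRBRR · max L 5/2 · min R 21/8 — 41/16
8 of 15 · BBBRBRRR · max L 5/2 · min R 41/16 — 81/32
9 of 15 · BBBRBRRRB · max L 81/32 · min R 41/16 — 163/64
10 of 15 · BBBRBRRRBR · max L 81/32 · min R 163/64 — 325/128
11 of 15 · BBBRBRRRBRR · max L 81/32 · min R 325/128 — 649/256
12 of 15 · BBBRBRRRBRRB · max L 649/256 · min R 325/128 — 1299/512
13 of 15 · BBBRBRRRBRRBR · max L 649/256 · min R 1299/512 — 2597/1024
14 of 15 · BBBRBRRRBRRBRB · max L 2597/1024 · min R 1299/512 — 5195/2048
15 of 15 · BBBRBRRRBRRBRBR · max L 2597/1024 · min R 5195/2048 — 10389/4096

10389/4096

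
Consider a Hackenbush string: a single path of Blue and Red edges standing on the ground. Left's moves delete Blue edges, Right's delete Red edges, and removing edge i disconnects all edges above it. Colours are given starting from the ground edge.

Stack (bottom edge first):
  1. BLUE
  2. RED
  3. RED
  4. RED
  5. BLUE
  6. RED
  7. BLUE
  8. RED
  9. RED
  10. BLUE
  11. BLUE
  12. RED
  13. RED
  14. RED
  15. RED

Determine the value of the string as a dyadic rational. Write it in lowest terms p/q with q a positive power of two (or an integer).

2657/16384

G(B) = { 0 | ∅ } — 1
G(BR) = { 0 | 1 } — 1/2
G(BRR) = { 0 | 1/2 1 } — 1/4
G(BRRR) = { 0 | 1/4 1/2 1 } — 1/8
G(BRRRB) = { 0 1/8 | 1/4 1/2 1 } — 3/16
G(BRRRBR) = { 0 1/8 | 3/16 1/4 1/2 1 } — 5/32
G(BRRRBRB) = { 0 1/8 5/32 | 3/16 1/4 1/2 1 } — 11/64
G(BRRRBRBR) = { 0 1/8 5/32 | 11/64 3/16 1/4 1/2 1 } — 21/128
G(BRRRBRBRR) = { 0 1/8 5/32 | 21/128 11/64 3/16 1/4 1/2 1 } — 41/256
G(BRRRBRBRRB) = { 0 1/8 5/32 41/256 | 21/128 11/64 3/16 1/4 1/2 1 } — 83/512
G(BRRRBRBRRBB) = { 0 1/8 5/32 41/256 83/512 | 21/128 11/64 3/16 1/4 1/2 1 } — 167/1024
G(BRRRBRBRRBBR) = { 0 1/8 5/32 41/256 83/512 | 167/1024 21/128 11/64 3/16 1/4 1/2 1 } — 333/2048
G(BRRRBRBRRBBRR) = { 0 1/8 5/32 41/256 83/512 | 333/2048 167/1024 21/128 11/64 3/16 1/4 1/2 1 } — 665/4096
G(BRRRBRBRRBBRRR) = { 0 1/8 5/32 41/256 83/512 | 665/4096 333/2048 167/1024 21/128 11/64 3/16 1/4 1/2 1 } — 1329/8192
G(BRRRBRBRRBBRRRR) = { 0 1/8 5/32 41/256 83/512 | 1329/8192 665/4096 333/2048 167/1024 21/128 11/64 3/16 1/4 1/2 1 } — 2657/16384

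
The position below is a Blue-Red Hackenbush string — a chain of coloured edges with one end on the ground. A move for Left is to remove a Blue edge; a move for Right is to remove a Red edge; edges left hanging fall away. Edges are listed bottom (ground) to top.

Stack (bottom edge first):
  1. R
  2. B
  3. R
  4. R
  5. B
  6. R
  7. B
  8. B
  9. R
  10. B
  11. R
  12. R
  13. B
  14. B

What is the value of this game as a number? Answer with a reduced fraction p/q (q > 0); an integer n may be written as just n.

g_1 [R]  L=[]  R=[0]  => -1
g_2 [RB]  L=[-1]  R=[0]  => -1/2
g_3 [RBR]  L=[-1]  R=[-1/2,0]  => -3/4
g_4 [RBRR]  L=[-1]  R=[-3/4,-1/2,0]  => -7/8
g_5 [RBRRB]  L=[-1,-7/8]  R=[-3/4,-1/2,0]  => -13/16
g_6 [RBRRBR]  L=[-1,-7/8]  R=[-13/16,-3/4,-1/2,0]  => -27/32
g_7 [RBRRBRB]  L=[-1,-7/8,-27/32]  R=[-13/16,-3/4,-1/2,0]  => -53/64
g_8 [RBRRBRBB]  L=[-1,-7/8,-27/32,-53/64]  R=[-13/16,-3/4,-1/2,0]  => -105/128
g_9 [RBRRBRBBR]  L=[-1,-7/8,-27/32,-53/64]  R=[-105/128,-13/16,-3/4,-1/2,0]  => -211/256
g_10 [RBRRBRBBRB]  L=[-1,-7/8,-27/32,-53/64,-211/256]  R=[-105/128,-13/16,-3/4,-1/2,0]  => -421/512
g_11 [RBRRBRBBRBR]  L=[-1,-7/8,-27/32,-53/64,-211/256]  R=[-421/512,-105/128,-13/16,-3/4,-1/2,0]  => -843/1024
g_12 [RBRRBRBBRBRR]  L=[-1,-7/8,-27/32,-53/64,-211/256]  R=[-843/1024,-421/512,-105/128,-13/16,-3/4,-1/2,0]  => -1687/2048
g_13 [RBRRBRBBRBRRB]  L=[-1,-7/8,-27/32,-53/64,-211/256,-1687/2048]  R=[-843/1024,-421/512,-105/128,-13/16,-3/4,-1/2,0]  => -3373/4096
g_14 [RBRRBRBBRBRRBB]  L=[-1,-7/8,-27/32,-53/64,-211/256,-1687/2048,-3373/4096]  R=[-843/1024,-421/512,-105/128,-13/16,-3/4,-1/2,0]  => -6745/8192

-6745/8192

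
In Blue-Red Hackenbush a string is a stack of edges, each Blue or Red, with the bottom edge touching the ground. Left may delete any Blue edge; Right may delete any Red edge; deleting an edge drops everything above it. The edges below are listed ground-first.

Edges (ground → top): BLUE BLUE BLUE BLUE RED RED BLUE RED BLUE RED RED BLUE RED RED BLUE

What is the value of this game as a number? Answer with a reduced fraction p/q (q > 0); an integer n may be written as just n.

Build G(s[:k]) for k = 1..15, string s = BLUE BLUE BLUE BLUE RED RED BLUE RED BLUE RED RED BLUE RED RED BLUE.
step 1: add BLUE to get B; options L={ 0 } R={ ∅ } -> 1
step 2: add BLUE to get BB; options L={ 0, 1 } R={ ∅ } -> 2
step 3: add BLUE to get BBB; options L={ 0, 1, 2 } R={ ∅ } -> 3
step 4: add BLUE to get BBBB; options L={ 0, 1, 2, 3 } R={ ∅ } -> 4
step 5: add RED to get BBBBR; options L={ 0, 1, 2, 3 } R={ 4 } -> 7/2
step 6: add RED to get BBBBRR; options L={ 0, 1, 2, 3 } R={ 7/2, 4 } -> 13/4
step 7: add BLUE to get BBBBRRB; options L={ 0, 1, 2, 3, 13/4 } R={ 7/2, 4 } -> 27/8
step 8: add RED to get BBBBRRBR; options L={ 0, 1, 2, 3, 13/4 } R={ 27/8, 7/2, 4 } -> 53/16
step 9: add BLUE to get BBBBRRBRB; options L={ 0, 1, 2, 3, 13/4, 53/16 } R={ 27/8, 7/2, 4 } -> 107/32
step 10: add RED to get BBBBRRBRBR; options L={ 0, 1, 2, 3, 13/4, 53/16 } R={ 107/32, 27/8, 7/2, 4 } -> 213/64
step 11: add RED to get BBBBRRBRBRR; options L={ 0, 1, 2, 3, 13/4, 53/16 } R={ 213/64, 107/32, 27/8, 7/2, 4 } -> 425/128
step 12: add BLUE to get BBBBRRBRBRRB; options L={ 0, 1, 2, 3, 13/4, 53/16, 425/128 } R={ 213/64, 107/32, 27/8, 7/2, 4 } -> 851/256
step 13: add RED to get BBBBRRBRBRRBR; options L={ 0, 1, 2, 3, 13/4, 53/16, 425/128 } R={ 851/256, 213/64, 107/32, 27/8, 7/2, 4 } -> 1701/512
step 14: add RED to get BBBBRRBRBRRBRR; options L={ 0, 1, 2, 3, 13/4, 53/16, 425/128 } R={ 1701/512, 851/256, 213/64, 107/32, 27/8, 7/2, 4 } -> 3401/1024
step 15: add BLUE to get BBBBRRBRBRRBRRB; options L={ 0, 1, 2, 3, 13/4, 53/16, 425/128, 3401/1024 } R={ 1701/512, 851/256, 213/64, 107/32, 27/8, 7/2, 4 } -> 6803/2048

6803/2048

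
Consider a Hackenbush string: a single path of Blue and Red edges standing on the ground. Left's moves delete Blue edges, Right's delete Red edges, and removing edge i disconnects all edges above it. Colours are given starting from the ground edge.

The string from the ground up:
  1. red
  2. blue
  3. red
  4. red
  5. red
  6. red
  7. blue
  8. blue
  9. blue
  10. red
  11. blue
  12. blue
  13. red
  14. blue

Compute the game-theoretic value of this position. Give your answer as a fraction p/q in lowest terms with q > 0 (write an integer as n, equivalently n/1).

Recurse on prefixes of the 14-edge string red blue red red red red blue blue blue red blue blue red blue:
step 1: add red to get r; options L={ (no moves) } R={ 0 } -> -1
step 2: add blue to get rb; options L={ -1 } R={ 0 } -> -1/2
step 3: add red to get rbr; options L={ -1 } R={ -1/2 0 } -> -3/4
step 4: add red to get rbrr; options L={ -1 } R={ -3/4 -1/2 0 } -> -7/8
step 5: add red to get rbrrr; options L={ -1 } R={ -7/8 -3/4 -1/2 0 } -> -15/16
step 6: add red to get rbrrrr; options L={ -1 } R={ -15/16 -7/8 -3/4 -1/2 0 } -> -31/32
step 7: add blue to get rbrrrrb; options L={ -1 -31/32 } R={ -15/16 -7/8 -3/4 -1/2 0 } -> -61/64
step 8: add blue to get rbrrrrbb; options L={ -1 -31/32 -61/64 } R={ -15/16 -7/8 -3/4 -1/2 0 } -> -121/128
step 9: add blue to get rbrrrrbbb; options L={ -1 -31/32 -61/64 -121/128 } R={ -15/16 -7/8 -3/4 -1/2 0 } -> -241/256
step 10: add red to get rbrrrrbbbr; options L={ -1 -31/32 -61/64 -121/128 } R={ -241/256 -15/16 -7/8 -3/4 -1/2 0 } -> -483/512
step 11: add blue to get rbrrrrbbbrb; options L={ -1 -31/32 -61/64 -121/128 -483/512 } R={ -241/256 -15/16 -7/8 -3/4 -1/2 0 } -> -965/1024
step 12: add blue to get rbrrrrbbbrbb; options L={ -1 -31/32 -61/64 -121/128 -483/512 -965/1024 } R={ -241/256 -15/16 -7/8 -3/4 -1/2 0 } -> -1929/2048
step 13: add red to get rbrrrrbbbrbbr; options L={ -1 -31/32 -61/64 -121/128 -483/512 -965/1024 } R={ -1929/2048 -241/256 -15/16 -7/8 -3/4 -1/2 0 } -> -3859/4096
step 14: add blue to get rbrrrrbbbrbbrb; options L={ -1 -31/32 -61/64 -121/128 -483/512 -965/1024 -3859/4096 } R={ -1929/2048 -241/256 -15/16 -7/8 -3/4 -1/2 0 } -> -7717/8192

-7717/8192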